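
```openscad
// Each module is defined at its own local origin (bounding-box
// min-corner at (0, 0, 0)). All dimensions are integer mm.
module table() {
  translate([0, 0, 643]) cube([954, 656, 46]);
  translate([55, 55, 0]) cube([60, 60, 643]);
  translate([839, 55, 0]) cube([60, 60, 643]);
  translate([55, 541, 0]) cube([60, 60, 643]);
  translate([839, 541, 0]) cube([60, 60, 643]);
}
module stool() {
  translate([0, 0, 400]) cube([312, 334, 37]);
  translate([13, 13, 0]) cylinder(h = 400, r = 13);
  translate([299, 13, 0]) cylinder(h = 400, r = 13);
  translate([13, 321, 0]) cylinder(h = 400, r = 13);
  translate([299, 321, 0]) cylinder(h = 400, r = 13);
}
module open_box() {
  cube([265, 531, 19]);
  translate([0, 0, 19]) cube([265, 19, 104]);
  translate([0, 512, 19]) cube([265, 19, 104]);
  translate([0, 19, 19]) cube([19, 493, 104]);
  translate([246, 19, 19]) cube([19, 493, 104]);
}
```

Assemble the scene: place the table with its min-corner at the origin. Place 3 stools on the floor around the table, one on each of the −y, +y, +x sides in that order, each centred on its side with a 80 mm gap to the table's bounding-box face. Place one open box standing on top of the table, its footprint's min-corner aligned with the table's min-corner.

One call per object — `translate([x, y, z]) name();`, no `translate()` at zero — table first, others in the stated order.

table();
translate([321, -414, 0]) stool();
translate([321, 736, 0]) stool();
translate([1034, 161, 0]) stool();
translate([0, 0, 689]) open_box();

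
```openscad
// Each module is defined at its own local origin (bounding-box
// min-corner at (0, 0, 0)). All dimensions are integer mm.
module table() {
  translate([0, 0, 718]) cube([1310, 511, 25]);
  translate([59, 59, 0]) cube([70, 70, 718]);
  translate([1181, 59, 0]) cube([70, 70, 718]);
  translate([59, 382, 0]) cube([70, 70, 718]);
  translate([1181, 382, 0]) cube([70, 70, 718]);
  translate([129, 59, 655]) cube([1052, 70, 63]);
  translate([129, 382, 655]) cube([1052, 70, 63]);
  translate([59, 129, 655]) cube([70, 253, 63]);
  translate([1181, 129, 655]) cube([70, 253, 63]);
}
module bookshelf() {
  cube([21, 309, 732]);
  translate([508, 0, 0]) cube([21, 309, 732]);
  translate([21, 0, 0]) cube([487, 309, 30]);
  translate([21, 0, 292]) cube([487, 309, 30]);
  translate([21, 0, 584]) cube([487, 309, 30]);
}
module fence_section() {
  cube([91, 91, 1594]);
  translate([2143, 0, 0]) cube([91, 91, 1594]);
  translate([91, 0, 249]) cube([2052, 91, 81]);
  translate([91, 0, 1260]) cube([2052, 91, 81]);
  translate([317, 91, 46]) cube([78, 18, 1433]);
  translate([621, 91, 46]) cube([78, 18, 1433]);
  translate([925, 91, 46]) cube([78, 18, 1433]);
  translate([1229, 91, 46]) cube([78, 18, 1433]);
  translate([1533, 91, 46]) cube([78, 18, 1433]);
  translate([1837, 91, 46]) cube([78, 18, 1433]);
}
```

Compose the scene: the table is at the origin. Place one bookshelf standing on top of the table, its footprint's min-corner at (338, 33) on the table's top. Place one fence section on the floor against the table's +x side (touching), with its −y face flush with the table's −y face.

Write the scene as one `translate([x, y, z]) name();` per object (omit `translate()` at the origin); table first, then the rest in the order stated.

table();
translate([338, 33, 743]) bookshelf();
translate([1310, 0, 0]) fence_section();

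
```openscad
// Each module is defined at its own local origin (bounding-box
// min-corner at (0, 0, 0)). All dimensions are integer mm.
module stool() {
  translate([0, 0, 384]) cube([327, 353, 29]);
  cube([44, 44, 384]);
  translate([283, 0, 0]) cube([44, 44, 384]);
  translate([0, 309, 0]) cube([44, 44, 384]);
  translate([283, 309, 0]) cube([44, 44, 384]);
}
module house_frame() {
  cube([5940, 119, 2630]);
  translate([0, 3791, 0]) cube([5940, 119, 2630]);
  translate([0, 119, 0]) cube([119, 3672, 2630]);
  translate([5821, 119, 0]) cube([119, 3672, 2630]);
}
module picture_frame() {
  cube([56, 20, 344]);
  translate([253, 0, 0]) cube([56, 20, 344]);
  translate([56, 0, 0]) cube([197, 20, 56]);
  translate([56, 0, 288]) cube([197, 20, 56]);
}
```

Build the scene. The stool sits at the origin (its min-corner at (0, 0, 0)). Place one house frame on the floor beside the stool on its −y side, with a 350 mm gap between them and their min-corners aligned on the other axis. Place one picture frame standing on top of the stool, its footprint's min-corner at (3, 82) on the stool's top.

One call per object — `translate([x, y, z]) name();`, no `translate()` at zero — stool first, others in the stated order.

stool();
translate([0, -4260, 0]) house_frame();
translate([3, 82, 413]) picture_frame();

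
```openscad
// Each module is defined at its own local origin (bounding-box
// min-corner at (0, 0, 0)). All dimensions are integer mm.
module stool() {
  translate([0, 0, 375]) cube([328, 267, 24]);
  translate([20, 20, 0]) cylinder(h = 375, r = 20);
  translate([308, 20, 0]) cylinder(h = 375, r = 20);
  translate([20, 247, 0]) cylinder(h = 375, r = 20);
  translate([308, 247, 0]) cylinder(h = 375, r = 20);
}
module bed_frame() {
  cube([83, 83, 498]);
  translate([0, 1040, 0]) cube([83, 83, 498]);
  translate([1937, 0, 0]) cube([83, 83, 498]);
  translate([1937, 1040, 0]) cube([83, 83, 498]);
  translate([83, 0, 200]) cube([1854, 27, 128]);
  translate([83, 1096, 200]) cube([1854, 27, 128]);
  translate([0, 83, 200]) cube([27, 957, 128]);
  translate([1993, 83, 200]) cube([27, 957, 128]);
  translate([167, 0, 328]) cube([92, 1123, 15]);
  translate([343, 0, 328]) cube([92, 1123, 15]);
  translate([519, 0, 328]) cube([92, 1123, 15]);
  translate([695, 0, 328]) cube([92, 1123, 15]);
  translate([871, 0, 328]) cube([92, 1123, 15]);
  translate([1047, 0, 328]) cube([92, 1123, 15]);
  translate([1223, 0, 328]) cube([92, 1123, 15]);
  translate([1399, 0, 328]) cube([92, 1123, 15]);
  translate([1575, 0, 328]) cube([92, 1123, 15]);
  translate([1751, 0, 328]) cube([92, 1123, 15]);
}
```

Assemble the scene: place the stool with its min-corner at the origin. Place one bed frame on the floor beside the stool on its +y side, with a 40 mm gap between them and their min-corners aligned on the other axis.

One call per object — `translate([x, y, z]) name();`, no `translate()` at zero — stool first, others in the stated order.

stool();
translate([0, 307, 0]) bed_frame();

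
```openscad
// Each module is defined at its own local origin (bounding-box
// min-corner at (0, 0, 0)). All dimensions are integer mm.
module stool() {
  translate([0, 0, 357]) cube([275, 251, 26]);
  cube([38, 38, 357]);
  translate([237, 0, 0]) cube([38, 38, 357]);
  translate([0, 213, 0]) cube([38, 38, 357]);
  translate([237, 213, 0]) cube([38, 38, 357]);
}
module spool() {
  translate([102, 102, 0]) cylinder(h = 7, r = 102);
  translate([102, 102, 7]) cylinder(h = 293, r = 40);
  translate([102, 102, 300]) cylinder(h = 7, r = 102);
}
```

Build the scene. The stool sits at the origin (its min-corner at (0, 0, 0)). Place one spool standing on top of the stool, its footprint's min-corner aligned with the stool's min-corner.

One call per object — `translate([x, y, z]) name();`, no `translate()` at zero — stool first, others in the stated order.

stool();
translate([0, 0, 383]) spool();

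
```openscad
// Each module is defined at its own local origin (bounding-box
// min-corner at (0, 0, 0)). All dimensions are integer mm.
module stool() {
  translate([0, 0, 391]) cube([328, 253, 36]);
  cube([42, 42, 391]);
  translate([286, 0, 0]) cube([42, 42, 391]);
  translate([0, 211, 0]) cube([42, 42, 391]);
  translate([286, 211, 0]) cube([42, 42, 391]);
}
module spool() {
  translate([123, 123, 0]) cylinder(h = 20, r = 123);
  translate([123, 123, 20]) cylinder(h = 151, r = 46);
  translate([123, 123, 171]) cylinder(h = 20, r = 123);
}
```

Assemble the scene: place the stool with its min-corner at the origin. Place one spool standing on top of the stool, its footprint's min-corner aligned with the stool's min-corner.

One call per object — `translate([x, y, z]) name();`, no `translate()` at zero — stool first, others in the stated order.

stool();
translate([0, 0, 427]) spool();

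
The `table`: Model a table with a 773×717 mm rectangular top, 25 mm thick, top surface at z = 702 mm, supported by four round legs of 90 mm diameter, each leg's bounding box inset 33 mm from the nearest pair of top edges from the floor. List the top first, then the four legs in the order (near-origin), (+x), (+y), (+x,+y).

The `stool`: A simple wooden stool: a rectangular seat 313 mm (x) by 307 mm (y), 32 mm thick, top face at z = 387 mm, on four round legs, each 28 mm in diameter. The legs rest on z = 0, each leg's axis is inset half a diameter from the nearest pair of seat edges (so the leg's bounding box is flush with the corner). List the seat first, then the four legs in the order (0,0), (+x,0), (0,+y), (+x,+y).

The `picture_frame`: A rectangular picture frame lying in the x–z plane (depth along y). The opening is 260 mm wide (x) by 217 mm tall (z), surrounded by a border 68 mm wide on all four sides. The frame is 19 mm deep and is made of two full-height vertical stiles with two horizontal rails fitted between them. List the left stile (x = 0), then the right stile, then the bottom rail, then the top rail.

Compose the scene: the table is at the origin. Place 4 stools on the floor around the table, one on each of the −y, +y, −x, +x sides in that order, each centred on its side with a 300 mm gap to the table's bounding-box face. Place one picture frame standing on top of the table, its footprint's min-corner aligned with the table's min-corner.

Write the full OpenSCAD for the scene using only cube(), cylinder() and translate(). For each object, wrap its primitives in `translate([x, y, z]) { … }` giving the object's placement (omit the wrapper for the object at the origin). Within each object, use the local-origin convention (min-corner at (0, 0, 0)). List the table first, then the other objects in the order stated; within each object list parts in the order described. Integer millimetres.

translate([0, 0, 677]) cube([773, 717, 25]);
translate([78, 78, 0]) cylinder(h = 677, r = 45);
translate([695, 78, 0]) cylinder(h = 677, r = 45);
translate([78, 639, 0]) cylinder(h = 677, r = 45);
translate([695, 639, 0]) cylinder(h = 677, r = 45);
translate([230, -607, 0]) {
  translate([0, 0, 355]) cube([313, 307, 32]);
  translate([14, 14, 0]) cylinder(h = 355, r = 14);
  translate([299, 14, 0]) cylinder(h = 355, r = 14);
  translate([14, 293, 0]) cylinder(h = 355, r = 14);
  translate([299, 293, 0]) cylinder(h = 355, r = 14);
}
translate([230, 1017, 0]) {
  translate([0, 0, 355]) cube([313, 307, 32]);
  translate([14, 14, 0]) cylinder(h = 355, r = 14);
  translate([299, 14, 0]) cylinder(h = 355, r = 14);
  translate([14, 293, 0]) cylinder(h = 355, r = 14);
  translate([299, 293, 0]) cylinder(h = 355, r = 14);
}
translate([-613, 205, 0]) {
  translate([0, 0, 355]) cube([313, 307, 32]);
  translate([14, 14, 0]) cylinder(h = 355, r = 14);
  translate([299, 14, 0]) cylinder(h = 355, r = 14);
  translate([14, 293, 0]) cylinder(h = 355, r = 14);
  translate([299, 293, 0]) cylinder(h = 355, r = 14);
}
translate([1073, 205, 0]) {
  translate([0, 0, 355]) cube([313, 307, 32]);
  translate([14, 14, 0]) cylinder(h = 355, r = 14);
  translate([299, 14, 0]) cylinder(h = 355, r = 14);
  translate([14, 293, 0]) cylinder(h = 355, r = 14);
  translate([299, 293, 0]) cylinder(h = 355, r = 14);
}
translate([0, 0, 702]) {
  cube([68, 19, 353]);
  translate([328, 0, 0]) cube([68, 19, 353]);
  translate([68, 0, 0]) cube([260, 19, 68]);
  translate([68, 0, 285]) cube([260, 19, 68]);
}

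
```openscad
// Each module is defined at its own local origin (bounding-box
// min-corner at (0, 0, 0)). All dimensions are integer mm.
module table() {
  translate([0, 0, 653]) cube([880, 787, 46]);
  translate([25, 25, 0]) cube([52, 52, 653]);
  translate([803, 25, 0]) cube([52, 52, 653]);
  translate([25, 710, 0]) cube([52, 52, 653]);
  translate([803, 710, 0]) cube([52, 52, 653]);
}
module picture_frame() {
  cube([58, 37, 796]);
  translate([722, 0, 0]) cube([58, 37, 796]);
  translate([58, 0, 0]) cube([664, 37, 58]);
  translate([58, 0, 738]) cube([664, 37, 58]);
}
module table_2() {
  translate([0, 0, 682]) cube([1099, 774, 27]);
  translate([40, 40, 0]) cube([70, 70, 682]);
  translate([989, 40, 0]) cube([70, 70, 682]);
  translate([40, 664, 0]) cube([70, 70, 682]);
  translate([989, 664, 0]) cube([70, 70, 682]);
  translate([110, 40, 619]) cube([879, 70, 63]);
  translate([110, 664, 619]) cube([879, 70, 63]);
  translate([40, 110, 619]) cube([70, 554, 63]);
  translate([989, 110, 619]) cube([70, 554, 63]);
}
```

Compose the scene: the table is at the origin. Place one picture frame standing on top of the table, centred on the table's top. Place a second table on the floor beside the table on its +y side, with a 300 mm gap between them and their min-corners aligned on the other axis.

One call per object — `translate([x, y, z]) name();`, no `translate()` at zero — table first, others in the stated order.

table();
translate([50, 375, 699]) picture_frame();
translate([0, 1087, 0]) table_2();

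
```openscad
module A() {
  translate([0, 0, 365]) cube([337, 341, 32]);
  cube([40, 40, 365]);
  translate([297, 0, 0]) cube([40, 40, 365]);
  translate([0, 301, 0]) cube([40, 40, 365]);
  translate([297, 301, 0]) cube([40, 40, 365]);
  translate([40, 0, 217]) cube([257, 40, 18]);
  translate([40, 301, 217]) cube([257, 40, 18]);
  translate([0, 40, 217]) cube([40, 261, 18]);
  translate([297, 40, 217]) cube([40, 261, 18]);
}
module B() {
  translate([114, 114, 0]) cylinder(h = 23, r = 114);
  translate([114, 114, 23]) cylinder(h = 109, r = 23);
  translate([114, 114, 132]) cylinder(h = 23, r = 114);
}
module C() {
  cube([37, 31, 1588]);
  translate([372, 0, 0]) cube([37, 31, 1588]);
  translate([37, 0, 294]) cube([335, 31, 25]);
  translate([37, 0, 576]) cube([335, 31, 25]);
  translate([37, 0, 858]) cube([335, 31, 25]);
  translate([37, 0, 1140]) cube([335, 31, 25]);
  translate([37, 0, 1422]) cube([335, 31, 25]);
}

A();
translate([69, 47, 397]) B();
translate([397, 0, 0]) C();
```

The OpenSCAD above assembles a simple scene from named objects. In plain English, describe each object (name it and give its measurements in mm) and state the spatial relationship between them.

A is a four-legged stool. The seat is 337×341 mm, 32 mm thick, top at z = 397 mm. It stands on four square legs, each 40×40 mm in cross-section, from z = 0 to the seat underside, each flush with a corner of the seat. Four stretchers, 40 mm wide and 18 mm tall, connect adjacent legs with their undersides at z = 217 mm, each running between the inner faces of the legs it joins and aligned with the legs' outer faces on the other axis.

B is a spool: two coaxial disc flanges of radius 114 mm and thickness 23 mm, joined by a core cylinder of radius 23 mm and height 109 mm. The lower flange rests on z = 0 and the three cylinders share a vertical axis.

C is a straight ladder. Two 37×31 mm vertical rails, 1588 mm tall, stand 409 mm apart (outside-to-outside) with their front faces coplanar on the −y side. 5 rungs, each 31 mm deep and 25 mm tall, span between the inner faces of the rails, front faces flush with the rails. The lowest rung's underside is at z = 294 mm and rungs are spaced 282 mm apart (underside to underside).

The spool is on top of the stool. The ladder is on the floor beside the stool on its +x side.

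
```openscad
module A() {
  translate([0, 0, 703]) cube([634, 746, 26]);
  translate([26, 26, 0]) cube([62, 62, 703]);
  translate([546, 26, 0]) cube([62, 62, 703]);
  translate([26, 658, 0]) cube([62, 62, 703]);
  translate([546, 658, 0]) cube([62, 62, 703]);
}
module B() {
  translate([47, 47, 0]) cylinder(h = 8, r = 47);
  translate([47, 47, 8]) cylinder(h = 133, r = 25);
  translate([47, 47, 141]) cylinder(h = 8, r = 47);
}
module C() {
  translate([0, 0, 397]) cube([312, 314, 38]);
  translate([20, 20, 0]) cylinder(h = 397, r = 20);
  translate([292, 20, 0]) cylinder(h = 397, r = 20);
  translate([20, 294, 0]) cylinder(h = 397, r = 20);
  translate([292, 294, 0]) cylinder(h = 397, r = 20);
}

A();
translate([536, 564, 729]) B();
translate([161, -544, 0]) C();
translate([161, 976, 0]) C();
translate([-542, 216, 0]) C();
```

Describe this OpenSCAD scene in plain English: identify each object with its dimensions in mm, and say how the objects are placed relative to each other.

A is a table with a 634×746 mm rectangular top, 26 mm thick, top surface at z = 729 mm, supported by four 62×62 mm square legs, each inset 26 mm from the nearest pair of top edges, running from the floor.

B is a spool: two coaxial disc flanges of radius 47 mm and thickness 8 mm, joined by a core cylinder of radius 25 mm and height 133 mm. The lower flange rests on z = 0 and the three cylinders share a vertical axis.

C is a simple wooden stool: a rectangular seat 312 mm (x) by 314 mm (y), 38 mm thick, top face at z = 435 mm, on four round legs, each 40 mm in diameter. The legs rest on z = 0, each leg's axis is inset half a diameter from the nearest pair of seat edges (so the leg's bounding box is flush with the corner).

The spool is on top of the table. Three stools sit around the table at the −y, +y, −x sides.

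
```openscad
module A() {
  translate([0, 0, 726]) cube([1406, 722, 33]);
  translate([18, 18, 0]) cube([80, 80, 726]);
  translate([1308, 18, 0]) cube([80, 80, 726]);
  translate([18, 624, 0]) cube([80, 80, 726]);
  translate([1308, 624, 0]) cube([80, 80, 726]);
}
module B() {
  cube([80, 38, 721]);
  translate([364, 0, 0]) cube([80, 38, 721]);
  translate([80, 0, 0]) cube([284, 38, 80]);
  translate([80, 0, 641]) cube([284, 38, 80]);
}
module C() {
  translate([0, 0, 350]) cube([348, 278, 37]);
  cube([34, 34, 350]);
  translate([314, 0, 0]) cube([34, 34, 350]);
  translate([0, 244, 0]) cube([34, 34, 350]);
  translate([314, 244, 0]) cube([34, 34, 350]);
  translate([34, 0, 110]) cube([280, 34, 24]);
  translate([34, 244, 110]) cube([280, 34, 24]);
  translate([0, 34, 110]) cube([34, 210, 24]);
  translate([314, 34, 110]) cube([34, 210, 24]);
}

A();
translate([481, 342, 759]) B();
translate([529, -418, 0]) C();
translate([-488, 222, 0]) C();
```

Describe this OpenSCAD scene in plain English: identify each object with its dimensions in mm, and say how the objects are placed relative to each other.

A is a table with a 1406×722 mm rectangular top, 33 mm thick, top surface at z = 759 mm, supported by four 80×80 mm square legs, each inset 18 mm from the nearest pair of top edges, running from the floor.

B is a rectangular picture frame lying in the x–z plane (depth along y). The opening is 284 mm wide (x) by 561 mm tall (z), surrounded by a border 80 mm wide on all four sides. The frame is 38 mm deep and is made of two full-height vertical stiles with two horizontal rails fitted between them.

C is a four-legged stool. The seat is a 348×278×37 mm slab whose top surface is at z = 387 mm; four square legs, each 34×34 mm in cross-section, run from the floor (z = 0) to the underside of the seat, each flush with a corner of the seat. Four stretchers, 34 mm wide and 24 mm tall, connect adjacent legs with their undersides at z = 110 mm, each running between the inner faces of the legs it joins and aligned with the legs' outer faces on the other axis.

The picture frame is on top of the table, centred. Two stools sit around the table at the −y, −x sides.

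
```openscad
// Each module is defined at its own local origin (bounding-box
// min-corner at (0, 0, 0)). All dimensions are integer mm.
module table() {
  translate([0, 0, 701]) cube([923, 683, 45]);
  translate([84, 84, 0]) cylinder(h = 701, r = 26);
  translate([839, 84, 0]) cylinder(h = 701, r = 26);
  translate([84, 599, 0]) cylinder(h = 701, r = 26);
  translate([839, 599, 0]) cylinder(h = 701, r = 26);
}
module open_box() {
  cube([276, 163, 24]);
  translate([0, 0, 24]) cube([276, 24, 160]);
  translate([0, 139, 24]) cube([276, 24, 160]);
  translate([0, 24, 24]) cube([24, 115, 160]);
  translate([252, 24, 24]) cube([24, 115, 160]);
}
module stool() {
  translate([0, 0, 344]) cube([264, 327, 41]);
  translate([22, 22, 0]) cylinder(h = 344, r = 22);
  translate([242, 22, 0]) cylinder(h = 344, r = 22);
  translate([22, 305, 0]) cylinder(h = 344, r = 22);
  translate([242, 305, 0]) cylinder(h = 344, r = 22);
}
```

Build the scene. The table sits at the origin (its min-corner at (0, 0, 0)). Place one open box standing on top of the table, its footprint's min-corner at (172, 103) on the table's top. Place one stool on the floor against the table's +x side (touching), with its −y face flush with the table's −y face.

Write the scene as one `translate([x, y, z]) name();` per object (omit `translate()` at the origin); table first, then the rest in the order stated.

table();
translate([172, 103, 746]) open_box();
translate([923, 0, 0]) stool();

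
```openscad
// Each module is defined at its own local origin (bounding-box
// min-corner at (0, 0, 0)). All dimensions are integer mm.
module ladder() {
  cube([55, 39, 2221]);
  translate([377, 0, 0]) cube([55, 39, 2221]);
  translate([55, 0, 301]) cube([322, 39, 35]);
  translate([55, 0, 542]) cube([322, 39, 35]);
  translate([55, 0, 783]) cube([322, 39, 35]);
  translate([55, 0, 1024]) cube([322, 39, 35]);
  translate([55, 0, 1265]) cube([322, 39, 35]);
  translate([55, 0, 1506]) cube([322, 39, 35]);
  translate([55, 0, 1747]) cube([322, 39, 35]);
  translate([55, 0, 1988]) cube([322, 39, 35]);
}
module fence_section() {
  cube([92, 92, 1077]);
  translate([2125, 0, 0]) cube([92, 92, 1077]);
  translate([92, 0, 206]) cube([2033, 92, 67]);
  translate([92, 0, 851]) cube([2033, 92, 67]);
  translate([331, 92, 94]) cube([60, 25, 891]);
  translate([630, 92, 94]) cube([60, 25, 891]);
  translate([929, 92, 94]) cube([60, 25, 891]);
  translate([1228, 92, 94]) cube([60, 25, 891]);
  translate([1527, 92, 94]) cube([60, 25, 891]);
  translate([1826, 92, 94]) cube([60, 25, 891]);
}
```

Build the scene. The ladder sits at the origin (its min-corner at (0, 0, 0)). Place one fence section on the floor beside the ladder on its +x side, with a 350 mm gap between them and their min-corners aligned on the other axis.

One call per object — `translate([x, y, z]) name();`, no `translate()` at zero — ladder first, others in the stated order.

ladder();
translate([782, 0, 0]) fence_section();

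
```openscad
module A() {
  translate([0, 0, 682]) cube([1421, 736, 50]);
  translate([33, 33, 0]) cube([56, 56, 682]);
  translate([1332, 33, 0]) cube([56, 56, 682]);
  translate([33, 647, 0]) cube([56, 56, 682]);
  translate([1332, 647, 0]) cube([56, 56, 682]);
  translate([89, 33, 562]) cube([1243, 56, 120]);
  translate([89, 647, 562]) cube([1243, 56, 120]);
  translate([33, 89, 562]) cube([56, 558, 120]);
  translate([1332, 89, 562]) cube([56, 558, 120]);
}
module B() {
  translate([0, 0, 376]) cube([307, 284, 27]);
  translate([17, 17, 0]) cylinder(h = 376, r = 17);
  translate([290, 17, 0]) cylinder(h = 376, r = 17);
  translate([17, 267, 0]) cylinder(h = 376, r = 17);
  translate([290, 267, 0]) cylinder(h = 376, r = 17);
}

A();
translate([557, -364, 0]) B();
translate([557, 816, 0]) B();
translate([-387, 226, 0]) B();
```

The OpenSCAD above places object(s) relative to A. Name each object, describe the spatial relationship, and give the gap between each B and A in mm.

Each stool's nearest face is 80 mm from the table's bounding box.

A is a table. B is a stool. Three stools sit around the table at the −y, +y, −x sides. The gap between each stool and the table is 80 mm.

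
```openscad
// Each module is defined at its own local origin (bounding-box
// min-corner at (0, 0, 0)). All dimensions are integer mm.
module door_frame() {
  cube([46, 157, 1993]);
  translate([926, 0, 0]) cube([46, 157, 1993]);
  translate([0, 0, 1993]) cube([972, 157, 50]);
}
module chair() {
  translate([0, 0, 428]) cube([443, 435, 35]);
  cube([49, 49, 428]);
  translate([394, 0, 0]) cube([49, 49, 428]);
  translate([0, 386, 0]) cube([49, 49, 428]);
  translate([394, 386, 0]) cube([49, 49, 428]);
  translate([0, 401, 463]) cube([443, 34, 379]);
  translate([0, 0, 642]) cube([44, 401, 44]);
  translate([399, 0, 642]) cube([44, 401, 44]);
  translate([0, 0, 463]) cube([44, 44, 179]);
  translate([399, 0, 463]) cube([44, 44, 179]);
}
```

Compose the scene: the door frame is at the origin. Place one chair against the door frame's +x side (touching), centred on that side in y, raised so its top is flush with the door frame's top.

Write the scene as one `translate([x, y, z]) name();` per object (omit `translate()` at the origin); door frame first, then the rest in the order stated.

door_frame();
translate([972, -139, 1201]) chair();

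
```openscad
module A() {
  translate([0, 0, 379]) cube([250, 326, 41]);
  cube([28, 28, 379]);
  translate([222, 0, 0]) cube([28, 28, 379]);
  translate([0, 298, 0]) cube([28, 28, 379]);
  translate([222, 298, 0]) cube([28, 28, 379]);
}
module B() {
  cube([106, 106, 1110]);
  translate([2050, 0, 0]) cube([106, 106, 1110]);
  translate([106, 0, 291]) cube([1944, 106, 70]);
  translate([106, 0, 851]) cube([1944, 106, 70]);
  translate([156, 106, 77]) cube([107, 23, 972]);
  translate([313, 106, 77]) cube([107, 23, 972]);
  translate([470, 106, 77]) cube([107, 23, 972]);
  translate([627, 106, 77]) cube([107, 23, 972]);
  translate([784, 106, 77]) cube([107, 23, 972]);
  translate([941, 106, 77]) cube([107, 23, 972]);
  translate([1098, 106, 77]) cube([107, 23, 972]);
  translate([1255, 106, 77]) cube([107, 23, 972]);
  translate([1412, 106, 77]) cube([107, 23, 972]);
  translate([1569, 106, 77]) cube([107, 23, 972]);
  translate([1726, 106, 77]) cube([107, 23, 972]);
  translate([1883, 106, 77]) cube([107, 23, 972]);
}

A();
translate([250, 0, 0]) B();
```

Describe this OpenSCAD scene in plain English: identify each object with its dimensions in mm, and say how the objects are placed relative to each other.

A is a simple wooden stool: a rectangular seat 250 mm (x) by 326 mm (y), 41 mm thick, top face at z = 420 mm, on four square legs, each 28×28 mm in cross-section. The legs rest on z = 0, each flush with a corner of the seat.

B is a fence section. Two 106×106 mm posts, 1110 mm tall, stand on the floor with a clear span of 1944 mm between their inner faces. Two horizontal rails of 106×70 mm section span the gap between the posts with their undersides at z = 291 mm and z = 851 mm, flush with the posts' −y face. 12 pickets, each 107 mm wide, 23 mm thick and 972 mm tall, are fixed to the +y face of the rails with their bottoms at z = 77 mm, evenly spaced across the span with equal gaps (rounded down to the nearest mm) at the −x end and between each pair — any rounding remainder accumulates at the +x end.

The fence section is against the stool's +x side, with their −y faces flush.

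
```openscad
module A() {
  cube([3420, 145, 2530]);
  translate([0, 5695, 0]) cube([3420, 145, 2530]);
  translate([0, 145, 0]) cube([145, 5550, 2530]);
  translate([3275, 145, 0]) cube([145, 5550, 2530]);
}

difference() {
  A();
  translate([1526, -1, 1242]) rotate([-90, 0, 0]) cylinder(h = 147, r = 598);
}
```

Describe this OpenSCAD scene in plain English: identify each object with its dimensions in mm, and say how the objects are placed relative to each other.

A is the wall frame of a small rectangular building: four walls, each 2530 mm tall and 145 mm thick, enclosing a footprint 3420 mm (x) by 5840 mm (y) outside-to-outside, with no floor or roof. The front and back walls (the −y and +y sides) span the full width; the two side walls fit between them.

The house frame has a circular hole of radius 598 mm through its front wall, centred at (x = 1526, z = 1242).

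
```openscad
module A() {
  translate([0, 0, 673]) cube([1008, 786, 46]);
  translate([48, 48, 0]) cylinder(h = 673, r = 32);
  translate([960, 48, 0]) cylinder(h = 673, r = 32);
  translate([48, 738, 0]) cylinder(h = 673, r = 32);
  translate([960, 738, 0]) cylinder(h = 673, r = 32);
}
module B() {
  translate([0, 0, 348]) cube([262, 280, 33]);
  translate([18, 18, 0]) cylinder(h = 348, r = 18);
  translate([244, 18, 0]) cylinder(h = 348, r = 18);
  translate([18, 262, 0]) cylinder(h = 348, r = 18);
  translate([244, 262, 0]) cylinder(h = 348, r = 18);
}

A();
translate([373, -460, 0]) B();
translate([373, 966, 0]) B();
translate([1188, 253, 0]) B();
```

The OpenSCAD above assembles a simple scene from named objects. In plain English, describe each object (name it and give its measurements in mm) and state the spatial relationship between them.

A is a table with a 1008×786 mm rectangular top, 46 mm thick, top surface at z = 719 mm, supported by four round legs of 64 mm diameter, each leg's bounding box inset 16 mm from the nearest pair of top edges, running from the floor.

B is a four-legged stool. The seat is 262×280 mm, 33 mm thick, top at z = 381 mm. It stands on four round legs, each 36 mm in diameter, from z = 0 to the seat underside, each leg's axis is inset half a diameter from the nearest pair of seat edges (so the leg's bounding box is flush with the corner).

Three stools sit around the table at the −y, +y, +x sides.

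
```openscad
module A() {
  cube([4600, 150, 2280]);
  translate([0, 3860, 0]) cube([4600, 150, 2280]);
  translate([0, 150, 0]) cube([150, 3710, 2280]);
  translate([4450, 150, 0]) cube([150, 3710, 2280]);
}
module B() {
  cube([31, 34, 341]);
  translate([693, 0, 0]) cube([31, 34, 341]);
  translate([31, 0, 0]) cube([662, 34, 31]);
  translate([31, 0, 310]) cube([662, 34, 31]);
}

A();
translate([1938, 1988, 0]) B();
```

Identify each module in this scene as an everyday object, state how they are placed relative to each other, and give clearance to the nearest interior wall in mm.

Clearances: x = 1788, y = 1838; minimum 1788 mm.

A is a house frame. B is a picture frame. The picture frame sits inside the house frame, centred. The clearance to the nearest interior wall is 1788 mm.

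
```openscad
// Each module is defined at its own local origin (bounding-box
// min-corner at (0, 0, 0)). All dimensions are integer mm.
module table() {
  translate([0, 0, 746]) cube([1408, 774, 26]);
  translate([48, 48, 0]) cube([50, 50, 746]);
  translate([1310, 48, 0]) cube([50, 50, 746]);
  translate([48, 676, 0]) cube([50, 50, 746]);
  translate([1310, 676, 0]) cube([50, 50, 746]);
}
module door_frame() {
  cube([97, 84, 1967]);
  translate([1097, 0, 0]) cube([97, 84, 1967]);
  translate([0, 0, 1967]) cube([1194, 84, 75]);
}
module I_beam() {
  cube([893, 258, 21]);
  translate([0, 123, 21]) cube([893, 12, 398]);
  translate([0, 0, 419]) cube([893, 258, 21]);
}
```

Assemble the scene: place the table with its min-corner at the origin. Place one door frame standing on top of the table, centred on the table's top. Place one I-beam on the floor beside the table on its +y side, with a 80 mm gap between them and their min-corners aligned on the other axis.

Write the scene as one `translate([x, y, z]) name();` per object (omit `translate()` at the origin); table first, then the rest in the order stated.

table();
translate([107, 345, 772]) door_frame();
translate([0, 854, 0]) I_beam();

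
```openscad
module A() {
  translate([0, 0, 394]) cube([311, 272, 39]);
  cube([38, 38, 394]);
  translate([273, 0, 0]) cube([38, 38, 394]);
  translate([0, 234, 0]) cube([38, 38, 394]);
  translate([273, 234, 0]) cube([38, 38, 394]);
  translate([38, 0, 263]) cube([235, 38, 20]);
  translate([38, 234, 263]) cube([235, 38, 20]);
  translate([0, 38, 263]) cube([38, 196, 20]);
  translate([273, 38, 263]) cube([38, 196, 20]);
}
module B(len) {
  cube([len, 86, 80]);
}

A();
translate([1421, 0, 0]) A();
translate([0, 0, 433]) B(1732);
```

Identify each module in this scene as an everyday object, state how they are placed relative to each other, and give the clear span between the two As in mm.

A is a stool. B is a beam. A beam spans the tops of two stools. The clear span between the two stools is 1110 mm.

Second stool starts at x = 1421; first ends at x = 311; clear span = 1421 − 311 = 1110 mm.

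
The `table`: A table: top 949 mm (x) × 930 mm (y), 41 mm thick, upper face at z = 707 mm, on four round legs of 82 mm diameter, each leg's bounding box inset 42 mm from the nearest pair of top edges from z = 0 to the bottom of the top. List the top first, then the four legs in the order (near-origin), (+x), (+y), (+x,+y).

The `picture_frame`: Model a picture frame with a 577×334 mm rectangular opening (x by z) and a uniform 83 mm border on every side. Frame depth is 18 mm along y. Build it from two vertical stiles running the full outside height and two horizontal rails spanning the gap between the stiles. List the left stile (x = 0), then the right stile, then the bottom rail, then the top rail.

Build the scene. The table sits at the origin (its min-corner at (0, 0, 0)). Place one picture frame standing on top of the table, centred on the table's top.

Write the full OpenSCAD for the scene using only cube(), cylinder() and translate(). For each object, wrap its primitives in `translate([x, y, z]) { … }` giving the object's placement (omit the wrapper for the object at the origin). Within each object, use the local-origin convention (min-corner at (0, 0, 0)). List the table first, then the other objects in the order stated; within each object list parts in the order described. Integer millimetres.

translate([0, 0, 666]) cube([949, 930, 41]);
translate([83, 83, 0]) cylinder(h = 666, r = 41);
translate([866, 83, 0]) cylinder(h = 666, r = 41);
translate([83, 847, 0]) cylinder(h = 666, r = 41);
translate([866, 847, 0]) cylinder(h = 666, r = 41);
translate([103, 456, 707]) {
  cube([83, 18, 500]);
  translate([660, 0, 0]) cube([83, 18, 500]);
  translate([83, 0, 0]) cube([577, 18, 83]);
  translate([83, 0, 417]) cube([577, 18, 83]);
}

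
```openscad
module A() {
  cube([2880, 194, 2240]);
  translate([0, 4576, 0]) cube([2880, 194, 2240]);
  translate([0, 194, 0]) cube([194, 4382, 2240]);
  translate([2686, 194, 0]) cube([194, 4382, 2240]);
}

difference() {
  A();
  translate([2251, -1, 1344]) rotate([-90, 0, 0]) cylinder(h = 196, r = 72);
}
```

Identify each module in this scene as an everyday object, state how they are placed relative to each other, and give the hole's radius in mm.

A is a house frame. The house frame has a circular hole through its front wall. The hole's radius is 72 mm.

The subtracted cylinder has r = 72 mm.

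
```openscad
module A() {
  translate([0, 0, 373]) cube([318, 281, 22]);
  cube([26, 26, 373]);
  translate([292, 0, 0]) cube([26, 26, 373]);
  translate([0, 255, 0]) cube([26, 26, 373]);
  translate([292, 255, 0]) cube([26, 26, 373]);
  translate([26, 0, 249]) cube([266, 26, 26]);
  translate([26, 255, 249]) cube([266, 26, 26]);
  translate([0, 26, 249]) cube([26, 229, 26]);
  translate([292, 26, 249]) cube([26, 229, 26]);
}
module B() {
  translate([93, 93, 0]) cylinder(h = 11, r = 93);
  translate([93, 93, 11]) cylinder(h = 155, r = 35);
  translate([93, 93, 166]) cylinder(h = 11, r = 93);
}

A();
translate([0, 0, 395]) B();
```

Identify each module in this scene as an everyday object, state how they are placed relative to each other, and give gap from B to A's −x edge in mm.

The spool's min-x is at 0; the stool's min-x is 0; gap = 0 mm.

A is a stool. B is a spool. The spool is on top of the stool. The gap from the spool to the stool's −x edge is 0 mm.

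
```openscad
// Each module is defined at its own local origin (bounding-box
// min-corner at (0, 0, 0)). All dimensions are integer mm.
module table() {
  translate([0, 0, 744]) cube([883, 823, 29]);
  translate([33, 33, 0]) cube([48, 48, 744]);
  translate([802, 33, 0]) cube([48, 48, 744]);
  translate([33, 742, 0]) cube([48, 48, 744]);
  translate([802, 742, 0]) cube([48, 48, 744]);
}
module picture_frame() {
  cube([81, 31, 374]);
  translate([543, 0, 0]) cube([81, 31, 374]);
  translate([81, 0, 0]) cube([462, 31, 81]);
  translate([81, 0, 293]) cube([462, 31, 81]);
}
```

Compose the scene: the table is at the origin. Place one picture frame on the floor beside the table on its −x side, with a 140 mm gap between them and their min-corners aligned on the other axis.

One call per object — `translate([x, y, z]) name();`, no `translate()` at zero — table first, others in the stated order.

table();
translate([-764, 0, 0]) picture_frame();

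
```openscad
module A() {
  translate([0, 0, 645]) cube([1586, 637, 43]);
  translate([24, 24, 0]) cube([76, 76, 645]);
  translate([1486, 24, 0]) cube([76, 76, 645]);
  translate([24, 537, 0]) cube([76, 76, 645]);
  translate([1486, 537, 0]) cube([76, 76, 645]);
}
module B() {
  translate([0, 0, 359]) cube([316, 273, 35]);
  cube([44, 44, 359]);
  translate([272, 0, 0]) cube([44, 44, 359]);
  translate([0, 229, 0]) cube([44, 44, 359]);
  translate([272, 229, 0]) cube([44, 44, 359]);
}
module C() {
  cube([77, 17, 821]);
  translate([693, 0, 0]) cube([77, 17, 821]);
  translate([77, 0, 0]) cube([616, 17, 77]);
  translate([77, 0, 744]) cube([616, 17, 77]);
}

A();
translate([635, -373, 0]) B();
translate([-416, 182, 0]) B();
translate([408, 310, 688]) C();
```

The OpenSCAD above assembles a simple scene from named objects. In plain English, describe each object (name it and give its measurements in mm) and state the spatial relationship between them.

A is a rectangular dining table. The top is 1586×637×43 mm with its upper surface at z = 688 mm. It stands on four 76×76 mm square legs, each inset 24 mm from the nearest pair of top edges, running from the floor to the underside of the top.

B is a four-legged stool. The seat is 316×273 mm, 35 mm thick, top at z = 394 mm. It stands on four square legs, each 44×44 mm in cross-section, from z = 0 to the seat underside, each flush with a corner of the seat.

C is a rectangular picture frame lying in the x–z plane (depth along y). The opening is 616 mm wide (x) by 667 mm tall (z), surrounded by a border 77 mm wide on all four sides. The frame is 17 mm deep and is made of two full-height vertical stiles with two horizontal rails fitted between them.

Two stools sit around the table at the −y, −x sides. The picture frame is on top of the table, centred.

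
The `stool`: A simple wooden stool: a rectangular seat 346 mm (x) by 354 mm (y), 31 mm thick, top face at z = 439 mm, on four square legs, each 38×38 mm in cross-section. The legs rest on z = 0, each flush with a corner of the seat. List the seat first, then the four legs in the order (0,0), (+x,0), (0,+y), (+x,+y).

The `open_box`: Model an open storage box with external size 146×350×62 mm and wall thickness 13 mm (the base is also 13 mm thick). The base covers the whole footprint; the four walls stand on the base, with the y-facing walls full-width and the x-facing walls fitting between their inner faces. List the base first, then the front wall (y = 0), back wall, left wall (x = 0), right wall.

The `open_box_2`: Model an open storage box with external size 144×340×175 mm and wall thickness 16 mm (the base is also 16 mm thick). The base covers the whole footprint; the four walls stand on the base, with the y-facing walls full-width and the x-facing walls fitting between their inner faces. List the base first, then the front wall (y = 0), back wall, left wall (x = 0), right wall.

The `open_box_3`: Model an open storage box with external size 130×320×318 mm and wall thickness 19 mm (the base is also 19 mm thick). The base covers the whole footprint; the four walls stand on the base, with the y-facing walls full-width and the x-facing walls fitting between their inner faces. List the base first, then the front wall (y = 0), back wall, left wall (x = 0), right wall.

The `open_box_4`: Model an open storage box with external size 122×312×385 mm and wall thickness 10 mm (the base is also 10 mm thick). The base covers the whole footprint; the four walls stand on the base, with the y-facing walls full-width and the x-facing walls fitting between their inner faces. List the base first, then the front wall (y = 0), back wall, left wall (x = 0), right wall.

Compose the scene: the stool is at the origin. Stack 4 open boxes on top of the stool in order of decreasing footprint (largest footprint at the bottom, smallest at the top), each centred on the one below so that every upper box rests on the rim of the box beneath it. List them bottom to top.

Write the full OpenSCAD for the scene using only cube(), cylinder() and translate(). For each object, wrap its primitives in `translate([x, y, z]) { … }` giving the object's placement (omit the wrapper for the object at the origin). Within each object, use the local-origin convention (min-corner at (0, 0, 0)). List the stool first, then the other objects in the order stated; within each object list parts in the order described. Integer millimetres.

translate([0, 0, 408]) cube([346, 354, 31]);
cube([38, 38, 408]);
translate([308, 0, 0]) cube([38, 38, 408]);
translate([0, 316, 0]) cube([38, 38, 408]);
translate([308, 316, 0]) cube([38, 38, 408]);
translate([100, 2, 439]) {
  cube([146, 350, 13]);
  translate([0, 0, 13]) cube([146, 13, 49]);
  translate([0, 337, 13]) cube([146, 13, 49]);
  translate([0, 13, 13]) cube([13, 324, 49]);
  translate([133, 13, 13]) cube([13, 324, 49]);
}
translate([101, 7, 501]) {
  cube([144, 340, 16]);
  translate([0, 0, 16]) cube([144, 16, 159]);
  translate([0, 324, 16]) cube([144, 16, 159]);
  translate([0, 16, 16]) cube([16, 308, 159]);
  translate([128, 16, 16]) cube([16, 308, 159]);
}
translate([108, 17, 676]) {
  cube([130, 320, 19]);
  translate([0, 0, 19]) cube([130, 19, 299]);
  translate([0, 301, 19]) cube([130, 19, 299]);
  translate([0, 19, 19]) cube([19, 282, 299]);
  translate([111, 19, 19]) cube([19, 282, 299]);
}
translate([112, 21, 994]) {
  cube([122, 312, 10]);
  translate([0, 0, 10]) cube([122, 10, 375]);
  translate([0, 302, 10]) cube([122, 10, 375]);
  translate([0, 10, 10]) cube([10, 292, 375]);
  translate([112, 10, 10]) cube([10, 292, 375]);
}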